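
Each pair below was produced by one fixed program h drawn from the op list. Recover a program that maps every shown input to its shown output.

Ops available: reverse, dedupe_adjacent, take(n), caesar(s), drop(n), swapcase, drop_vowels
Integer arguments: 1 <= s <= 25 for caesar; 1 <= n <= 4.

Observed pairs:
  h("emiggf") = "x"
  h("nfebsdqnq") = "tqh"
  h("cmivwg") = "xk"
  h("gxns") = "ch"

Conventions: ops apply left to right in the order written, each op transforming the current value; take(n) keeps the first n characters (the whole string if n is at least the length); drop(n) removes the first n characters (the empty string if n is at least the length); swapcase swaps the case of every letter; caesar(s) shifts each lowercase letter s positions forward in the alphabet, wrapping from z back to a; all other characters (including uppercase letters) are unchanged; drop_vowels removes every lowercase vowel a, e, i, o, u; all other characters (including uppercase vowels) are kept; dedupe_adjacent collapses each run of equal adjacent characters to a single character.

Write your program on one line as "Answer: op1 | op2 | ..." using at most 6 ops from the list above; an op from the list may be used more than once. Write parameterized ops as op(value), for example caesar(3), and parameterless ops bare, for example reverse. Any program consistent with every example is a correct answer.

caesar(3) | drop(2) | take(3) | caesar(21) | drop_vowels | caesar(17)

Check, running the answer program on each example:
  "emiggf" -> "hpljji" -> "ljji" -> "ljj" -> "gee" -> "g" -> "x"
  "nfebsdqnq" -> "qihevgtqt" -> "hevgtqt" -> "hev" -> "czq" -> "czq" -> "tqh"
  "cmivwg" -> "fplyzj" -> "lyzj" -> "lyz" -> "gtu" -> "gt" -> "xk"
  "gxns" -> "jaqv" -> "qv" -> "qv" -> "lq" -> "lq" -> "ch"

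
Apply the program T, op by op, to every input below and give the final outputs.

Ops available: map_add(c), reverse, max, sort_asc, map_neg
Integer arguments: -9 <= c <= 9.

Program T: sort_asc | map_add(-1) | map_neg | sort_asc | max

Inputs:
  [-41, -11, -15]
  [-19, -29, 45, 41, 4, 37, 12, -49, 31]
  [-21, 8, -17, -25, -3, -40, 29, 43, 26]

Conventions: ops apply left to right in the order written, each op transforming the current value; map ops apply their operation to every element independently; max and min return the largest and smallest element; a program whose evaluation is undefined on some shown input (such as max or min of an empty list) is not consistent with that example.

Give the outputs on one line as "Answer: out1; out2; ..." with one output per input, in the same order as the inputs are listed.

Execution, op by op:
  [-41, -11, -15] -> [-41, -15, -11] -> [-42, -16, -12] -> [42, 16, 12] -> [12, 16, 42] -> 42
  [-19, -29, 45, 41, 4, 37, 12, -49, 31] -> [-49, -29, -19, 4, 12, 31, 37, 41, 45] -> [-50, -30, -20, 3, 11, 30, 36, 40, 44] -> [50, 30, 20, -3, -11, -30, -36, -40, -44] -> [-44, -40, -36, -30, -11, -3, 20, 30, 50] -> 50
  [-21, 8, -17, -25, -3, -40, 29, 43, 26] -> [-40, -25, -21, -17, -3, 8, 26, 29, 43] -> [-41, -26, -22, -18, -4, 7, 25, 28, 42] -> [41, 26, 22, 18, 4, -7, -25, -28, -42] -> [-42, -28, -25, -7, 4, 18, 22, 26, 41] -> 41

42; 50; 41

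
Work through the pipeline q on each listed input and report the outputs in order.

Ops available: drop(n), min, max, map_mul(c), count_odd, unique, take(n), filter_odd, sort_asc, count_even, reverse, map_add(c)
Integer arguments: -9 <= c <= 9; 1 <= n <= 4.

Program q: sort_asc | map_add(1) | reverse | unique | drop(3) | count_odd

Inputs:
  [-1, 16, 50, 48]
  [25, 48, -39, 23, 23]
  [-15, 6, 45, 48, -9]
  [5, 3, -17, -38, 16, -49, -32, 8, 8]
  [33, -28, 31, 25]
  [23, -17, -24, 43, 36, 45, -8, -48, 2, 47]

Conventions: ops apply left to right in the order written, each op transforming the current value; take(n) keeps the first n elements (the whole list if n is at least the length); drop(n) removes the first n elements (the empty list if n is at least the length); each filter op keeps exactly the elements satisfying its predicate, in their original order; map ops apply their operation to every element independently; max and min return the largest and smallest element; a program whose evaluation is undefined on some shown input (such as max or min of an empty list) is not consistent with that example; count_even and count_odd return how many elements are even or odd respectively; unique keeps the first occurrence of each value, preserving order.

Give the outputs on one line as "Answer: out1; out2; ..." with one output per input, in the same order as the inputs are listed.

Execution, op by op:
  [-1, 16, 50, 48] -> [-1, 16, 48, 50] -> [0, 17, 49, 51] -> [51, 49, 17, 0] -> [51, 49, 17, 0] -> [0] -> 0
  [25, 48, -39, 23, 23] -> [-39, 23, 23, 25, 48] -> [-38, 24, 24, 26, 49] -> [49, 26, 24, 24, -38] -> [49, 26, 24, -38] -> [-38] -> 0
  [-15, 6, 45, 48, -9] -> [-15, -9, 6, 45, 48] -> [-14, -8, 7, 46, 49] -> [49, 46, 7, -8, -14] -> [49, 46, 7, -8, -14] -> [-8, -14] -> 0
  [5, 3, -17, -38, 16, -49, -32, 8, 8] -> [-49, -38, -32, -17, 3, 5, 8, 8, 16] -> [-48, -37, -31, -16, 4, 6, 9, 9, 17] -> [17, 9, 9, 6, 4, -16, -31, -37, -48] -> [17, 9, 6, 4, -16, -31, -37, -48] -> [4, -16, -31, -37, -48] -> 2
  [33, -28, 31, 25] -> [-28, 25, 31, 33] -> [-27, 26, 32, 34] -> [34, 32, 26, -27] -> [34, 32, 26, -27] -> [-27] -> 1
  [23, -17, -24, 43, 36, 45, -8, -48, 2, 47] -> [-48, -24, -17, -8, 2, 23, 36, 43, 45, 47] -> [-47, -23, -16, -7, 3, 24, 37, 44, 46, 48] -> [48, 46, 44, 37, 24, 3, -7, -16, -23, -47] -> [48, 46, 44, 37, 24, 3, -7, -16, -23, -47] -> [37, 24, 3, -7, -16, -23, -47] -> 5

0; 0; 0; 2; 1; 5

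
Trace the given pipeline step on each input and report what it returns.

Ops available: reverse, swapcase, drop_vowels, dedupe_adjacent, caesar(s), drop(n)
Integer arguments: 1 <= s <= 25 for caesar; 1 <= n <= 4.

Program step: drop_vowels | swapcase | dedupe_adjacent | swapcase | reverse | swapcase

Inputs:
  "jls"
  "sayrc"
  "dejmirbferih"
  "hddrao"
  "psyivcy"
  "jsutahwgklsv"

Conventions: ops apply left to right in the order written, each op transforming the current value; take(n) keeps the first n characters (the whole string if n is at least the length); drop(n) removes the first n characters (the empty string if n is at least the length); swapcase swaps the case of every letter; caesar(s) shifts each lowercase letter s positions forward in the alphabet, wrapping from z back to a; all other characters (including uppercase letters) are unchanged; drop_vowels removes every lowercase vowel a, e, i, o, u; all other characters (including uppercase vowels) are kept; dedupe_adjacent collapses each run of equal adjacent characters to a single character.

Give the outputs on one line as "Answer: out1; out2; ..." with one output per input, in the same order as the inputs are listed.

Execution, op by op:
  "jls" -> "jls" -> "JLS" -> "JLS" -> "jls" -> "slj" -> "SLJ"
  "sayrc" -> "syrc" -> "SYRC" -> "SYRC" -> "syrc" -> "crys" -> "CRYS"
  "dejmirbferih" -> "djmrbfrh" -> "DJMRBFRH" -> "DJMRBFRH" -> "djmrbfrh" -> "hrfbrmjd" -> "HRFBRMJD"
  "hddrao" -> "hddr" -> "HDDR" -> "HDR" -> "hdr" -> "rdh" -> "RDH"
  "psyivcy" -> "psyvcy" -> "PSYVCY" -> "PSYVCY" -> "psyvcy" -> "ycvysp" -> "YCVYSP"
  "jsutahwgklsv" -> "jsthwgklsv" -> "JSTHWGKLSV" -> "JSTHWGKLSV" -> "jsthwgklsv" -> "vslkgwhtsj" -> "VSLKGWHTSJ"

"SLJ"; "CRYS"; "HRFBRMJD"; "RDH"; "YCVYSP"; "VSLKGWHTSJ"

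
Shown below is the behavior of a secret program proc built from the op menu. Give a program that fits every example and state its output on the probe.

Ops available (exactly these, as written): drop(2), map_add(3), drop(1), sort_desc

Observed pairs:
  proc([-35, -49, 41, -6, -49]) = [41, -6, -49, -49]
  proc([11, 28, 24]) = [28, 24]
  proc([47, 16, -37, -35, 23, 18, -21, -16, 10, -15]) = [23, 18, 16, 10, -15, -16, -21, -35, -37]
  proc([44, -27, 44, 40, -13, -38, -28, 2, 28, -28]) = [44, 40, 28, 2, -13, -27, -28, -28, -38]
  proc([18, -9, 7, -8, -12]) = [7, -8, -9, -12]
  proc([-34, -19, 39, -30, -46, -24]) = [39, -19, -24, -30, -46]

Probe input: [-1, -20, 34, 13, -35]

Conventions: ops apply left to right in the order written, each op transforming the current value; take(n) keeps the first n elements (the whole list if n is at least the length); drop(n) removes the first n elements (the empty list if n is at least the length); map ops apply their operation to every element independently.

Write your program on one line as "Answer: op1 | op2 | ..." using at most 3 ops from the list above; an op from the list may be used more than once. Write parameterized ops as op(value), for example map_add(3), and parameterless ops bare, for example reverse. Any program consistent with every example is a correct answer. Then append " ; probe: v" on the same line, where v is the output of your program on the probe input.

drop(1) | sort_desc ; probe: [34, 13, -20, -35]

Check, running the answer program on each example:
  [-35, -49, 41, -6, -49] -> [-49, 41, -6, -49] -> [41, -6, -49, -49]
  [11, 28, 24] -> [28, 24] -> [28, 24]
  [47, 16, -37, -35, 23, 18, -21, -16, 10, -15] -> [16, -37, -35, 23, 18, -21, -16, 10, -15] -> [23, 18, 16, 10, -15, -16, -21, -35, -37]
  [44, -27, 44, 40, -13, -38, -28, 2, 28, -28] -> [-27, 44, 40, -13, -38, -28, 2, 28, -28] -> [44, 40, 28, 2, -13, -27, -28, -28, -38]
  [18, -9, 7, -8, -12] -> [-9, 7, -8, -12] -> [7, -8, -9, -12]
  [-34, -19, 39, -30, -46, -24] -> [-19, 39, -30, -46, -24] -> [39, -19, -24, -30, -46]
  probe: [-1, -20, 34, 13, -35] -> [-20, 34, 13, -35] -> [34, 13, -20, -35]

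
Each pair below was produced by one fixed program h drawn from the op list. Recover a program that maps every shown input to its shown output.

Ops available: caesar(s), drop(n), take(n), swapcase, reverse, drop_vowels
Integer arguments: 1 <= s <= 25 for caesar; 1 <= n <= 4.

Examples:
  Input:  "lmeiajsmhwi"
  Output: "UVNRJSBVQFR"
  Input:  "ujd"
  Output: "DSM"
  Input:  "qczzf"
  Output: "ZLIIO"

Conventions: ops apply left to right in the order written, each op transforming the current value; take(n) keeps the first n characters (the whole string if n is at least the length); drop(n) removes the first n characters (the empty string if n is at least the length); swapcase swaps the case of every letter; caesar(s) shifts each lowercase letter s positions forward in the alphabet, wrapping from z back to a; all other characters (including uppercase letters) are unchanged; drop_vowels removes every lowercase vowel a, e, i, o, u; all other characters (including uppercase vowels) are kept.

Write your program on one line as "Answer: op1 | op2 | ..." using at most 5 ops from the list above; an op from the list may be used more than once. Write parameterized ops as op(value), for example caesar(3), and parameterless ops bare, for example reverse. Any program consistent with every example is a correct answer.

reverse | caesar(9) | reverse | swapcase

Check, running the answer program on each example:
  "lmeiajsmhwi" -> "iwhmsjaieml" -> "rfqvbsjrnvu" -> "uvnrjsbvqfr" -> "UVNRJSBVQFR"
  "ujd" -> "dju" -> "msd" -> "dsm" -> "DSM"
  "qczzf" -> "fzzcq" -> "oiilz" -> "zliio" -> "ZLIIO"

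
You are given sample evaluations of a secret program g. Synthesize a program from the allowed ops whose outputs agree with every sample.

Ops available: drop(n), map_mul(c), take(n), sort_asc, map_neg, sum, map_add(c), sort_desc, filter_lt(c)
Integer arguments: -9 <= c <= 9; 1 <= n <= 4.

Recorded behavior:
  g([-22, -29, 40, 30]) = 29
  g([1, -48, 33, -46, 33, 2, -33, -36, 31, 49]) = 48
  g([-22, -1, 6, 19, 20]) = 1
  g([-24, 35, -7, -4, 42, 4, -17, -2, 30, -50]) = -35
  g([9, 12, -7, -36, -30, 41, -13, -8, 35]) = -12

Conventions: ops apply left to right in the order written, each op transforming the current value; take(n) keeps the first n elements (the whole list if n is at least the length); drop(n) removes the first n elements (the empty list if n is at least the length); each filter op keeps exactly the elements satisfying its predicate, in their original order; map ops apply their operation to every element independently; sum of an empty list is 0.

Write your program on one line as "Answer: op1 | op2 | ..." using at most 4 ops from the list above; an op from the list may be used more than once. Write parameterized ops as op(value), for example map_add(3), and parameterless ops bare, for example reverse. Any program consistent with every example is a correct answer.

map_neg | drop(1) | take(1) | sum

Check, running the answer program on each example:
  [-22, -29, 40, 30] -> [22, 29, -40, -30] -> [29, -40, -30] -> [29] -> 29
  [1, -48, 33, -46, 33, 2, -33, -36, 31, 49] -> [-1, 48, -33, 46, -33, -2, 33, 36, -31, -49] -> [48, -33, 46, -33, -2, 33, 36, -31, -49] -> [48] -> 48
  [-22, -1, 6, 19, 20] -> [22, 1, -6, -19, -20] -> [1, -6, -19, -20] -> [1] -> 1
  [-24, 35, -7, -4, 42, 4, -17, -2, 30, -50] -> [24, -35, 7, 4, -42, -4, 17, 2, -30, 50] -> [-35, 7, 4, -42, -4, 17, 2, -30, 50] -> [-35] -> -35
  [9, 12, -7, -36, -30, 41, -13, -8, 35] -> [-9, -12, 7, 36, 30, -41, 13, 8, -35] -> [-12, 7, 36, 30, -41, 13, 8, -35] -> [-12] -> -12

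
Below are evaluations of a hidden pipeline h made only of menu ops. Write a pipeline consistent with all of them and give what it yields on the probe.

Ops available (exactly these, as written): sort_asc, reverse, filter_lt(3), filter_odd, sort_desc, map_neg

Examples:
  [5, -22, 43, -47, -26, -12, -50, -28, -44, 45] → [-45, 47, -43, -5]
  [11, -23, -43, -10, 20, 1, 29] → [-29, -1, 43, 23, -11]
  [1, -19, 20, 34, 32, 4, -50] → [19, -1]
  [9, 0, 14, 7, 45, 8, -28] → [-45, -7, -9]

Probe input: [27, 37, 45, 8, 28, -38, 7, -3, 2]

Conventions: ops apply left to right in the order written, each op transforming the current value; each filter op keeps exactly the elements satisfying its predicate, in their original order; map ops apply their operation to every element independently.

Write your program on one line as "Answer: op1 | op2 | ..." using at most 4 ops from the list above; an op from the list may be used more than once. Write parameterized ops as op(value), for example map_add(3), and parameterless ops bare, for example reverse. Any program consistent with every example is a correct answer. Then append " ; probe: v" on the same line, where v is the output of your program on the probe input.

map_neg | reverse | filter_odd ; probe: [3, -7, -45, -37, -27]

Check, running the answer program on each example:
  [5, -22, 43, -47, -26, -12, -50, -28, -44, 45] -> [-5, 22, -43, 47, 26, 12, 50, 28, 44, -45] -> [-45, 44, 28, 50, 12, 26, 47, -43, 22, -5] -> [-45, 47, -43, -5]
  [11, -23, -43, -10, 20, 1, 29] -> [-11, 23, 43, 10, -20, -1, -29] -> [-29, -1, -20, 10, 43, 23, -11] -> [-29, -1, 43, 23, -11]
  [1, -19, 20, 34, 32, 4, -50] -> [-1, 19, -20, -34, -32, -4, 50] -> [50, -4, -32, -34, -20, 19, -1] -> [19, -1]
  [9, 0, 14, 7, 45, 8, -28] -> [-9, 0, -14, -7, -45, -8, 28] -> [28, -8, -45, -7, -14, 0, -9] -> [-45, -7, -9]
  probe: [27, 37, 45, 8, 28, -38, 7, -3, 2] -> [-27, -37, -45, -8, -28, 38, -7, 3, -2] -> [-2, 3, -7, 38, -28, -8, -45, -37, -27] -> [3, -7, -45, -37, -27]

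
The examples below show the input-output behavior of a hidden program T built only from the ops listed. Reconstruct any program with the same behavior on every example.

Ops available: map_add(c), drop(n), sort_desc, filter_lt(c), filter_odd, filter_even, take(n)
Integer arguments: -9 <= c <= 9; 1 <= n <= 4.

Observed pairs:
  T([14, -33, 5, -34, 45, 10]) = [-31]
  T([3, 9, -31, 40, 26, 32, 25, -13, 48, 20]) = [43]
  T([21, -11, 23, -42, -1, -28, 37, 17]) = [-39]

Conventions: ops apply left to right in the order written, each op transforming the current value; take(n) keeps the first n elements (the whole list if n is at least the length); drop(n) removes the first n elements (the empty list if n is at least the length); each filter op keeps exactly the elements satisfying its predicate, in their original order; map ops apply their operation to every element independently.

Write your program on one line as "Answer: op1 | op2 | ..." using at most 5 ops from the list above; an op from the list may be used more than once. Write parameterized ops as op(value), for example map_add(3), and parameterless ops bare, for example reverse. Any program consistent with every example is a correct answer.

drop(3) | map_add(-3) | map_add(6) | take(4) | take(1)

Check, running the answer program on each example:
  [14, -33, 5, -34, 45, 10] -> [-34, 45, 10] -> [-37, 42, 7] -> [-31, 48, 13] -> [-31, 48, 13] -> [-31]
  [3, 9, -31, 40, 26, 32, 25, -13, 48, 20] -> [40, 26, 32, 25, -13, 48, 20] -> [37, 23, 29, 22, -16, 45, 17] -> [43, 29, 35, 28, -10, 51, 23] -> [43, 29, 35, 28] -> [43]
  [21, -11, 23, -42, -1, -28, 37, 17] -> [-42, -1, -28, 37, 17] -> [-45, -4, -31, 34, 14] -> [-39, 2, -25, 40, 20] -> [-39, 2, -25, 40] -> [-39]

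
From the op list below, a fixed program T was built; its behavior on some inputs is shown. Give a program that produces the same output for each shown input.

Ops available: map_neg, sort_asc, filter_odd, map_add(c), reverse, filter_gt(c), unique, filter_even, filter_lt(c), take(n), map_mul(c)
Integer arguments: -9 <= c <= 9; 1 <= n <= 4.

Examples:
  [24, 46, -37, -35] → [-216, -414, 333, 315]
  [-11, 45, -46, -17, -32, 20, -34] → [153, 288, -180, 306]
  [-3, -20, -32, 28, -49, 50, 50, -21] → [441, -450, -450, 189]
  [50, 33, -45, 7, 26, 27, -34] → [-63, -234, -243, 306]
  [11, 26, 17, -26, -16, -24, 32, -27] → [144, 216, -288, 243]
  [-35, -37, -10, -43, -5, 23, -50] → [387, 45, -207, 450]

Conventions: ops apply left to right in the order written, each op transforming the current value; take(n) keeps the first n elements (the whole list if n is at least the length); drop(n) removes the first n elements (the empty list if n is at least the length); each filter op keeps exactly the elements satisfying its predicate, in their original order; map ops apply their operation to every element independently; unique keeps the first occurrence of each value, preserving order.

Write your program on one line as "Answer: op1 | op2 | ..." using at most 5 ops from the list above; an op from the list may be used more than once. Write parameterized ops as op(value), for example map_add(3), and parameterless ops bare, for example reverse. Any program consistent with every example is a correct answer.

reverse | take(4) | reverse | map_mul(-9)

Check, running the answer program on each example:
  [24, 46, -37, -35] -> [-35, -37, 46, 24] -> [-35, -37, 46, 24] -> [24, 46, -37, -35] -> [-216, -414, 333, 315]
  [-11, 45, -46, -17, -32, 20, -34] -> [-34, 20, -32, -17, -46, 45, -11] -> [-34, 20, -32, -17] -> [-17, -32, 20, -34] -> [153, 288, -180, 306]
  [-3, -20, -32, 28, -49, 50, 50, -21] -> [-21, 50, 50, -49, 28, -32, -20, -3] -> [-21, 50, 50, -49] -> [-49, 50, 50, -21] -> [441, -450, -450, 189]
  [50, 33, -45, 7, 26, 27, -34] -> [-34, 27, 26, 7, -45, 33, 50] -> [-34, 27, 26, 7] -> [7, 26, 27, -34] -> [-63, -234, -243, 306]
  [11, 26, 17, -26, -16, -24, 32, -27] -> [-27, 32, -24, -16, -26, 17, 26, 11] -> [-27, 32, -24, -16] -> [-16, -24, 32, -27] -> [144, 216, -288, 243]
  [-35, -37, -10, -43, -5, 23, -50] -> [-50, 23, -5, -43, -10, -37, -35] -> [-50, 23, -5, -43] -> [-43, -5, 23, -50] -> [387, 45, -207, 450]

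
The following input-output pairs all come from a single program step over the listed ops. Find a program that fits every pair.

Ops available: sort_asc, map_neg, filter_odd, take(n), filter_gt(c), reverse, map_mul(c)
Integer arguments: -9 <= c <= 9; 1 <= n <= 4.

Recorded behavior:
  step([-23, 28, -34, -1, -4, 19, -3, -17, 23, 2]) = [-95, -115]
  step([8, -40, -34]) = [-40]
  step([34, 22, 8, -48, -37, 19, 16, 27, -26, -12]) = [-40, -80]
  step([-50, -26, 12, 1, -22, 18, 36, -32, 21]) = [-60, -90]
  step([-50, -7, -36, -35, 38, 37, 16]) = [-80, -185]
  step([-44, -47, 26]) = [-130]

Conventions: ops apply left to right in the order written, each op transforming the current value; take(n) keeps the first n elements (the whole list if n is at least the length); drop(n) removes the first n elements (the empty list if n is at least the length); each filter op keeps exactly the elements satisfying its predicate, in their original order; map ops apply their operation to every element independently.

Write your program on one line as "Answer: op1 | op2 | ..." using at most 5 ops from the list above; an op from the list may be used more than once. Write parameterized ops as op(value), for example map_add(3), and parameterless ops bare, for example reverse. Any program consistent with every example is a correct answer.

filter_gt(2) | sort_asc | take(3) | map_mul(-5) | take(2)

Check, running the answer program on each example:
  [-23, 28, -34, -1, -4, 19, -3, -17, 23, 2] -> [28, 19, 23] -> [19, 23, 28] -> [19, 23, 28] -> [-95, -115, -140] -> [-95, -115]
  [8, -40, -34] -> [8] -> [8] -> [8] -> [-40] -> [-40]
  [34, 22, 8, -48, -37, 19, 16, 27, -26, -12] -> [34, 22, 8, 19, 16, 27] -> [8, 16, 19, 22, 27, 34] -> [8, 16, 19] -> [-40, -80, -95] -> [-40, -80]
  [-50, -26, 12, 1, -22, 18, 36, -32, 21] -> [12, 18, 36, 21] -> [12, 18, 21, 36] -> [12, 18, 21] -> [-60, -90, -105] -> [-60, -90]
  [-50, -7, -36, -35, 38, 37, 16] -> [38, 37, 16] -> [16, 37, 38] -> [16, 37, 38] -> [-80, -185, -190] -> [-80, -185]
  [-44, -47, 26] -> [26] -> [26] -> [26] -> [-130] -> [-130]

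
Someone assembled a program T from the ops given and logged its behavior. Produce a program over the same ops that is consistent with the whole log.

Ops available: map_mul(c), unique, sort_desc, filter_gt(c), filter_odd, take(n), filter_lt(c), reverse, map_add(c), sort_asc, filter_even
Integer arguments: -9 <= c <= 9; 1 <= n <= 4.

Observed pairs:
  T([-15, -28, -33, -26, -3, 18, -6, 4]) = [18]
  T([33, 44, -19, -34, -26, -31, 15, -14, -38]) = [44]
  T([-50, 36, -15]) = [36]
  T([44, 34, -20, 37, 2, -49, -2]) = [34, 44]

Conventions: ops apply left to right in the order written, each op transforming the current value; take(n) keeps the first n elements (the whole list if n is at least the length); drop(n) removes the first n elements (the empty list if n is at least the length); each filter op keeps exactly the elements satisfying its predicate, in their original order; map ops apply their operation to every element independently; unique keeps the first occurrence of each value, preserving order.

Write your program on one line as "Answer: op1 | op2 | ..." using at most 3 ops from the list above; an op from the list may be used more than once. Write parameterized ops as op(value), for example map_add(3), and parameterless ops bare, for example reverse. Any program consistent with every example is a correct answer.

filter_gt(4) | sort_asc | filter_even

Check, running the answer program on each example:
  [-15, -28, -33, -26, -3, 18, -6, 4] -> [18] -> [18] -> [18]
  [33, 44, -19, -34, -26, -31, 15, -14, -38] -> [33, 44, 15] -> [15, 33, 44] -> [44]
  [-50, 36, -15] -> [36] -> [36] -> [36]
  [44, 34, -20, 37, 2, -49, -2] -> [44, 34, 37] -> [34, 37, 44] -> [34, 44]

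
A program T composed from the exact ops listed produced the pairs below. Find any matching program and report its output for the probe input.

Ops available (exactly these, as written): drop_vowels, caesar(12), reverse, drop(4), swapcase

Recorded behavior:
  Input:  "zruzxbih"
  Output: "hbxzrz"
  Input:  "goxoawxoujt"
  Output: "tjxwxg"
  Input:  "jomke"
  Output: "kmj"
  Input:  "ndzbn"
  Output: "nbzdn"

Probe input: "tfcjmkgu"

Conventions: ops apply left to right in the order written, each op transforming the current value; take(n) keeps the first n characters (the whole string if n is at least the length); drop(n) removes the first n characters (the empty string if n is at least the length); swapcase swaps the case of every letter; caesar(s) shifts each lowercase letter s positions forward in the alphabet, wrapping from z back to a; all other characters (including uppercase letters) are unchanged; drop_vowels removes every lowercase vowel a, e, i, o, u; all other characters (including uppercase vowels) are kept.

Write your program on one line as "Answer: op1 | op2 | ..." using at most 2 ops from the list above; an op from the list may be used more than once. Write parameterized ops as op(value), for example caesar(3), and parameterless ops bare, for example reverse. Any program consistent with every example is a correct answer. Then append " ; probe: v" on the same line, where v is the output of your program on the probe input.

drop_vowels | reverse ; probe: "gkmjcft"

Check, running the answer program on each example:
  "zruzxbih" -> "zrzxbh" -> "hbxzrz"
  "goxoawxoujt" -> "gxwxjt" -> "tjxwxg"
  "jomke" -> "jmk" -> "kmj"
  "ndzbn" -> "ndzbn" -> "nbzdn"
  probe: "tfcjmkgu" -> "tfcjmkg" -> "gkmjcft"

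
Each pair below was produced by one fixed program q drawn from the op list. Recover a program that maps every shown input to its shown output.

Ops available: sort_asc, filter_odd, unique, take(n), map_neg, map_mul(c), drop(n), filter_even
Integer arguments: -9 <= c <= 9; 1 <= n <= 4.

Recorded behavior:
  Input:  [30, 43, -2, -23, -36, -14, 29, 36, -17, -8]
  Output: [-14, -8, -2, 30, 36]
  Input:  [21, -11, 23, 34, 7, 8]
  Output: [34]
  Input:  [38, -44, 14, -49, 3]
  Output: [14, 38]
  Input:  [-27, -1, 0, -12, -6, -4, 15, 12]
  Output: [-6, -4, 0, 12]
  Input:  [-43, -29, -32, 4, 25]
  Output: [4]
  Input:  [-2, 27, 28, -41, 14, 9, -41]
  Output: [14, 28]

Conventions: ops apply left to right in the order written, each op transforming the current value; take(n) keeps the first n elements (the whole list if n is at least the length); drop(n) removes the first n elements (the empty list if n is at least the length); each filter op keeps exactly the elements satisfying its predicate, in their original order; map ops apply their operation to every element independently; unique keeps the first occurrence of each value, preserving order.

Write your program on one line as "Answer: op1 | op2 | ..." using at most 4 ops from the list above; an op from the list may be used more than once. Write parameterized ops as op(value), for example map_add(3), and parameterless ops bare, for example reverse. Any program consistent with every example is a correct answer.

unique | sort_asc | filter_even | drop(1)

Check, running the answer program on each example:
  [30, 43, -2, -23, -36, -14, 29, 36, -17, -8] -> [30, 43, -2, -23, -36, -14, 29, 36, -17, -8] -> [-36, -23, -17, -14, -8, -2, 29, 30, 36, 43] -> [-36, -14, -8, -2, 30, 36] -> [-14, -8, -2, 30, 36]
  [21, -11, 23, 34, 7, 8] -> [21, -11, 23, 34, 7, 8] -> [-11, 7, 8, 21, 23, 34] -> [8, 34] -> [34]
  [38, -44, 14, -49, 3] -> [38, -44, 14, -49, 3] -> [-49, -44, 3, 14, 38] -> [-44, 14, 38] -> [14, 38]
  [-27, -1, 0, -12, -6, -4, 15, 12] -> [-27, -1, 0, -12, -6, -4, 15, 12] -> [-27, -12, -6, -4, -1, 0, 12, 15] -> [-12, -6, -4, 0, 12] -> [-6, -4, 0, 12]
  [-43, -29, -32, 4, 25] -> [-43, -29, -32, 4, 25] -> [-43, -32, -29, 4, 25] -> [-32, 4] -> [4]
  [-2, 27, 28, -41, 14, 9, -41] -> [-2, 27, 28, -41, 14, 9] -> [-41, -2, 9, 14, 27, 28] -> [-2, 14, 28] -> [14, 28]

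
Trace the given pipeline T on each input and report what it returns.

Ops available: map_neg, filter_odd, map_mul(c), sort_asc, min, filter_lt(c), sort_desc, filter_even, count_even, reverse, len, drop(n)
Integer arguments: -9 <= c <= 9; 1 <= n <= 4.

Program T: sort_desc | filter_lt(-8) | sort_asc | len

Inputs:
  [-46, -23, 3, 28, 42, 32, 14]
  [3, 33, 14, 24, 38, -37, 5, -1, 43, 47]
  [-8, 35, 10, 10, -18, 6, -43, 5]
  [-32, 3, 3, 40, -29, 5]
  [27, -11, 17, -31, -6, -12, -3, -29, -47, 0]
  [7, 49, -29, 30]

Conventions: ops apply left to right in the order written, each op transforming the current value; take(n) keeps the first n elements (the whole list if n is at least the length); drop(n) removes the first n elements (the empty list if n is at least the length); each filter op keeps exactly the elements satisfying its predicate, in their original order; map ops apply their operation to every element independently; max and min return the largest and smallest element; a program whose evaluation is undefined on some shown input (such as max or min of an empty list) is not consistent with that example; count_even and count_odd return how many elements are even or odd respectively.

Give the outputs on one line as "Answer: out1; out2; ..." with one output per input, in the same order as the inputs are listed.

Execution, op by op:
  [-46, -23, 3, 28, 42, 32, 14] -> [42, 32, 28, 14, 3, -23, -46] -> [-23, -46] -> [-46, -23] -> 2
  [3, 33, 14, 24, 38, -37, 5, -1, 43, 47] -> [47, 43, 38, 33, 24, 14, 5, 3, -1, -37] -> [-37] -> [-37] -> 1
  [-8, 35, 10, 10, -18, 6, -43, 5] -> [35, 10, 10, 6, 5, -8, -18, -43] -> [-18, -43] -> [-43, -18] -> 2
  [-32, 3, 3, 40, -29, 5] -> [40, 5, 3, 3, -29, -32] -> [-29, -32] -> [-32, -29] -> 2
  [27, -11, 17, -31, -6, -12, -3, -29, -47, 0] -> [27, 17, 0, -3, -6, -11, -12, -29, -31, -47] -> [-11, -12, -29, -31, -47] -> [-47, -31, -29, -12, -11] -> 5
  [7, 49, -29, 30] -> [49, 30, 7, -29] -> [-29] -> [-29] -> 1

2; 1; 2; 2; 5; 1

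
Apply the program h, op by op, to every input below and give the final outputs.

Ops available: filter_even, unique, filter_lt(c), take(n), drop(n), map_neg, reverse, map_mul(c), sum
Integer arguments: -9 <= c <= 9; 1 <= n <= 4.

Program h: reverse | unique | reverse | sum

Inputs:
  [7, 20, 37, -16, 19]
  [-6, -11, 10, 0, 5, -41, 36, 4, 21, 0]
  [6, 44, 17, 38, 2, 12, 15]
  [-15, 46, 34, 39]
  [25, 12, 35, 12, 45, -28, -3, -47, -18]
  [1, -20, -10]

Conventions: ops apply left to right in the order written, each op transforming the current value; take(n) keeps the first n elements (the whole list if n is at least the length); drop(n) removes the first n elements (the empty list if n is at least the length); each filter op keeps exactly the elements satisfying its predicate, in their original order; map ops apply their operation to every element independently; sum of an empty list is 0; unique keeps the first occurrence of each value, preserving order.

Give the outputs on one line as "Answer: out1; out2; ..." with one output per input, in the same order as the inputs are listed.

Execution, op by op:
  [7, 20, 37, -16, 19] -> [19, -16, 37, 20, 7] -> [19, -16, 37, 20, 7] -> [7, 20, 37, -16, 19] -> 67
  [-6, -11, 10, 0, 5, -41, 36, 4, 21, 0] -> [0, 21, 4, 36, -41, 5, 0, 10, -11, -6] -> [0, 21, 4, 36, -41, 5, 10, -11, -6] -> [-6, -11, 10, 5, -41, 36, 4, 21, 0] -> 18
  [6, 44, 17, 38, 2, 12, 15] -> [15, 12, 2, 38, 17, 44, 6] -> [15, 12, 2, 38, 17, 44, 6] -> [6, 44, 17, 38, 2, 12, 15] -> 134
  [-15, 46, 34, 39] -> [39, 34, 46, -15] -> [39, 34, 46, -15] -> [-15, 46, 34, 39] -> 104
  [25, 12, 35, 12, 45, -28, -3, -47, -18] -> [-18, -47, -3, -28, 45, 12, 35, 12, 25] -> [-18, -47, -3, -28, 45, 12, 35, 25] -> [25, 35, 12, 45, -28, -3, -47, -18] -> 21
  [1, -20, -10] -> [-10, -20, 1] -> [-10, -20, 1] -> [1, -20, -10] -> -29

67; 18; 134; 104; 21; -29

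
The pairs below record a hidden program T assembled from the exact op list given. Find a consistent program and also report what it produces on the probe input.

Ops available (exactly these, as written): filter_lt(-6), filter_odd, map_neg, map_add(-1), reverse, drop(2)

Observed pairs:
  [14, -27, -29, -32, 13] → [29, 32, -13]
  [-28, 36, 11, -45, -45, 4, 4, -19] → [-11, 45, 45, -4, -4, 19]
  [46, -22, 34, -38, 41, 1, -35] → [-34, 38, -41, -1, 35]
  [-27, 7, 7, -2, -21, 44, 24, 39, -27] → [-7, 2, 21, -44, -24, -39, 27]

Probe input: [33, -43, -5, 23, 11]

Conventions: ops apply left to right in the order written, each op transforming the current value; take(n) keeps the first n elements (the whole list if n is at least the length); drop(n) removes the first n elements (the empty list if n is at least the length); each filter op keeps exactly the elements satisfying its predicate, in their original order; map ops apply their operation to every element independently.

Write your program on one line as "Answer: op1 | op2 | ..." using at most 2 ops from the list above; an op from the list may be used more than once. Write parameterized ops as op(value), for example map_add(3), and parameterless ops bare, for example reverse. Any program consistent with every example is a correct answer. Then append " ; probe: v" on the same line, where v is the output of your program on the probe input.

map_neg | drop(2) ; probe: [5, -23, -11]

Check, running the answer program on each example:
  [14, -27, -29, -32, 13] -> [-14, 27, 29, 32, -13] -> [29, 32, -13]
  [-28, 36, 11, -45, -45, 4, 4, -19] -> [28, -36, -11, 45, 45, -4, -4, 19] -> [-11, 45, 45, -4, -4, 19]
  [46, -22, 34, -38, 41, 1, -35] -> [-46, 22, -34, 38, -41, -1, 35] -> [-34, 38, -41, -1, 35]
  [-27, 7, 7, -2, -21, 44, 24, 39, -27] -> [27, -7, -7, 2, 21, -44, -24, -39, 27] -> [-7, 2, 21, -44, -24, -39, 27]
  probe: [33, -43, -5, 23, 11] -> [-33, 43, 5, -23, -11] -> [5, -23, -11]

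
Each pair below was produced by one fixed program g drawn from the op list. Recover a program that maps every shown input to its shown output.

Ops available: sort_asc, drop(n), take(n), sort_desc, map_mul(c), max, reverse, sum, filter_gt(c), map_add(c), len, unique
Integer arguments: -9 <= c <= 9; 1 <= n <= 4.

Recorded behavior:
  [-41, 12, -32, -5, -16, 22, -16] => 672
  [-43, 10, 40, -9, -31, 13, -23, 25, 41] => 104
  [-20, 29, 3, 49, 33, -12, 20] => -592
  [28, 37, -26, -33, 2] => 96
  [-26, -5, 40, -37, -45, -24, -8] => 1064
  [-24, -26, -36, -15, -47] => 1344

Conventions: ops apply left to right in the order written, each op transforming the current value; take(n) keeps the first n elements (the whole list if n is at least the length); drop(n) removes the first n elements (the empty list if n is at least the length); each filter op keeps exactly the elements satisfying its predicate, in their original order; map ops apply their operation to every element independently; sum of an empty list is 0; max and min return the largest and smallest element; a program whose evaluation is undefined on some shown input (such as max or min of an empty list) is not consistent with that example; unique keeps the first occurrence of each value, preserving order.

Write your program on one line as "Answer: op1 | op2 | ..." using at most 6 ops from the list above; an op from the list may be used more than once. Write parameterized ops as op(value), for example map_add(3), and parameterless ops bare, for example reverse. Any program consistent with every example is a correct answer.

reverse | map_add(-4) | map_mul(-8) | reverse | unique | sum

Check, running the answer program on each example:
  [-41, 12, -32, -5, -16, 22, -16] -> [-16, 22, -16, -5, -32, 12, -41] -> [-20, 18, -20, -9, -36, 8, -45] -> [160, -144, 160, 72, 288, -64, 360] -> [360, -64, 288, 72, 160, -144, 160] -> [360, -64, 288, 72, 160, -144] -> 672
  [-43, 10, 40, -9, -31, 13, -23, 25, 41] -> [41, 25, -23, 13, -31, -9, 40, 10, -43] -> [37, 21, -27, 9, -35, -13, 36, 6, -47] -> [-296, -168, 216, -72, 280, 104, -288, -48, 376] -> [376, -48, -288, 104, 280, -72, 216, -168, -296] -> [376, -48, -288, 104, 280, -72, 216, -168, -296] -> 104
  [-20, 29, 3, 49, 33, -12, 20] -> [20, -12, 33, 49, 3, 29, -20] -> [16, -16, 29, 45, -1, 25, -24] -> [-128, 128, -232, -360, 8, -200, 192] -> [192, -200, 8, -360, -232, 128, -128] -> [192, -200, 8, -360, -232, 128, -128] -> -592
  [28, 37, -26, -33, 2] -> [2, -33, -26, 37, 28] -> [-2, -37, -30, 33, 24] -> [16, 296, 240, -264, -192] -> [-192, -264, 240, 296, 16] -> [-192, -264, 240, 296, 16] -> 96
  [-26, -5, 40, -37, -45, -24, -8] -> [-8, -24, -45, -37, 40, -5, -26] -> [-12, -28, -49, -41, 36, -9, -30] -> [96, 224, 392, 328, -288, 72, 240] -> [240, 72, -288, 328, 392, 224, 96] -> [240, 72, -288, 328, 392, 224, 96] -> 1064
  [-24, -26, -36, -15, -47] -> [-47, -15, -36, -26, -24] -> [-51, -19, -40, -30, -28] -> [408, 152, 320, 240, 224] -> [224, 240, 320, 152, 408] -> [224, 240, 320, 152, 408] -> 1344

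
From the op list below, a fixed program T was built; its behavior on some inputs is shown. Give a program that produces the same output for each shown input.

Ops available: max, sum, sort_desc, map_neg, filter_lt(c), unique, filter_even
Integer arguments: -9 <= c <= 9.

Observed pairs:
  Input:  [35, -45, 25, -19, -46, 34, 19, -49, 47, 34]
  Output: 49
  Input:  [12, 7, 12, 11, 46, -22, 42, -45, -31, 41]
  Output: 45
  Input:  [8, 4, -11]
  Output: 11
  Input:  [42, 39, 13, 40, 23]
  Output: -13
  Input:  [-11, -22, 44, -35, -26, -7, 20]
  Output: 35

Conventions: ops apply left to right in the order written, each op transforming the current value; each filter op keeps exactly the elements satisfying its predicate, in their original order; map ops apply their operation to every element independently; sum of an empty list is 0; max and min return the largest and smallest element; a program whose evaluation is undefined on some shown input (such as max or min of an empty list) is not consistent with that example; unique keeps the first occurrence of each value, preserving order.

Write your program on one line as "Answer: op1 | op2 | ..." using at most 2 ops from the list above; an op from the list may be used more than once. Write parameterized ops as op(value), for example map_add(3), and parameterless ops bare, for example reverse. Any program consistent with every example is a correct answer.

map_neg | max

Check, running the answer program on each example:
  [35, -45, 25, -19, -46, 34, 19, -49, 47, 34] -> [-35, 45, -25, 19, 46, -34, -19, 49, -47, -34] -> 49
  [12, 7, 12, 11, 46, -22, 42, -45, -31, 41] -> [-12, -7, -12, -11, -46, 22, -42, 45, 31, -41] -> 45
  [8, 4, -11] -> [-8, -4, 11] -> 11
  [42, 39, 13, 40, 23] -> [-42, -39, -13, -40, -23] -> -13
  [-11, -22, 44, -35, -26, -7, 20] -> [11, 22, -44, 35, 26, 7, -20] -> 35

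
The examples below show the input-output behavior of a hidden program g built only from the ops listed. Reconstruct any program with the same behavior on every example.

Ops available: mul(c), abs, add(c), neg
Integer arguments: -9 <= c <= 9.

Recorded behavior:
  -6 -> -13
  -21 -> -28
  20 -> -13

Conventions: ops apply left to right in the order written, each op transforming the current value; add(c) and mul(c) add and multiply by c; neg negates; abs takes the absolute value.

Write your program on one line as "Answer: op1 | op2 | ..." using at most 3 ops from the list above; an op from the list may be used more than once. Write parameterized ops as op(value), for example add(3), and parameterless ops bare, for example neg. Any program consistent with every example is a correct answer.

add(-7) | abs | neg

Check, running the answer program on each example:
  -6 -> -13 -> 13 -> -13
  -21 -> -28 -> 28 -> -28
  20 -> 13 -> 13 -> -13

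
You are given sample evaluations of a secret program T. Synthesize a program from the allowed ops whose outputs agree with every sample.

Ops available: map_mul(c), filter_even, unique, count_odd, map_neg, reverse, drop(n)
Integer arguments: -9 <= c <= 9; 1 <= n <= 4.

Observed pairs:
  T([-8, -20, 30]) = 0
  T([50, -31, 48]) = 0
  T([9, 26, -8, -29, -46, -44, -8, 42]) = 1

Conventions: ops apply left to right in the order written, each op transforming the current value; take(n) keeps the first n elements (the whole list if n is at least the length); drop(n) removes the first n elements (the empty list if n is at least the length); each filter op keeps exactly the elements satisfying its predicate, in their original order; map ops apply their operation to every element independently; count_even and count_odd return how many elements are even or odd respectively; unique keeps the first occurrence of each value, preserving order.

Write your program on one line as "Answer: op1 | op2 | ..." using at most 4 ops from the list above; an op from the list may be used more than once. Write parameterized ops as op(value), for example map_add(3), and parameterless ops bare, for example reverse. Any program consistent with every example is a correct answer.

drop(1) | drop(2) | map_neg | count_odd

Check, running the answer program on each example:
  [-8, -20, 30] -> [-20, 30] -> [] -> [] -> 0
  [50, -31, 48] -> [-31, 48] -> [] -> [] -> 0
  [9, 26, -8, -29, -46, -44, -8, 42] -> [26, -8, -29, -46, -44, -8, 42] -> [-29, -46, -44, -8, 42] -> [29, 46, 44, 8, -42] -> 1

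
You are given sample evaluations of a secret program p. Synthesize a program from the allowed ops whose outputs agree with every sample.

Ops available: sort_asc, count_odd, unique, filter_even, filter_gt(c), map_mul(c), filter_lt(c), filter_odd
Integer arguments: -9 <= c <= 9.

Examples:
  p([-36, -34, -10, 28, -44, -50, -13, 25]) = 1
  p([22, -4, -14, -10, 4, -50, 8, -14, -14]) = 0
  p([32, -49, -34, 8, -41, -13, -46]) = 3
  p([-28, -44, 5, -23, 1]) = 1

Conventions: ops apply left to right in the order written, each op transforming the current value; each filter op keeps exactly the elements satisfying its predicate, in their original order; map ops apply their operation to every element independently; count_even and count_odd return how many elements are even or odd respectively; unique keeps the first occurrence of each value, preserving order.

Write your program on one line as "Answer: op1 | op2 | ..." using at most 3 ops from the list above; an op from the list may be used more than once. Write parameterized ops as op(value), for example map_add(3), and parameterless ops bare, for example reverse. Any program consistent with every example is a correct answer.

filter_odd | filter_lt(-5) | count_odd

Check, running the answer program on each example:
  [-36, -34, -10, 28, -44, -50, -13, 25] -> [-13, 25] -> [-13] -> 1
  [22, -4, -14, -10, 4, -50, 8, -14, -14] -> [] -> [] -> 0
  [32, -49, -34, 8, -41, -13, -46] -> [-49, -41, -13] -> [-49, -41, -13] -> 3
  [-28, -44, 5, -23, 1] -> [5, -23, 1] -> [-23] -> 1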